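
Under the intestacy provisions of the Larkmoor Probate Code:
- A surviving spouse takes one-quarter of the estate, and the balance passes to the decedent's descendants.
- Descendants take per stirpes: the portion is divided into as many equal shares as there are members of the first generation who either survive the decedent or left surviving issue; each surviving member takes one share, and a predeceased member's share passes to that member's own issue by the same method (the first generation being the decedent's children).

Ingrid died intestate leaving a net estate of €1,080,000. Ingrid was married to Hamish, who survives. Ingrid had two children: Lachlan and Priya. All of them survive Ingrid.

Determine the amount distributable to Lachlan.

Hamish takes one-quarter of €1,080,000 = €270,000. The remaining €810,000 passes to the descendants.
The descendants' portion (€810,000) is divided into 2 shares of €405,000: Lachlan and Priya each take €405,000.

Lachlan receives €405,000.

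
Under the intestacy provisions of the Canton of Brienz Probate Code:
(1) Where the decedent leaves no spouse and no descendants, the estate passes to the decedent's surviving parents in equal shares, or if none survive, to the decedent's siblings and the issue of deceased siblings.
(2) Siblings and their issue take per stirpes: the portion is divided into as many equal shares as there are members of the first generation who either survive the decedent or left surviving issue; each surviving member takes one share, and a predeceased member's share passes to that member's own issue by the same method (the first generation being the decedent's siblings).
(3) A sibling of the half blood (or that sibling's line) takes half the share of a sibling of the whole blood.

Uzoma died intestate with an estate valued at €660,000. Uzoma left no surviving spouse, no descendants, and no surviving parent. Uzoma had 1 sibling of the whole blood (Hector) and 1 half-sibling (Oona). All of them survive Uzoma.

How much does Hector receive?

The entire €660,000 passes to the siblings and their issue.
Counting each half-blood sibling's line as half a unit, there are 3/2 units in €660,000, so one unit is €440,000. Whole-blood lines (Hector) take €440,000 each; half-blood lines (Oona) take €220,000 each.

Hector receives €440,000.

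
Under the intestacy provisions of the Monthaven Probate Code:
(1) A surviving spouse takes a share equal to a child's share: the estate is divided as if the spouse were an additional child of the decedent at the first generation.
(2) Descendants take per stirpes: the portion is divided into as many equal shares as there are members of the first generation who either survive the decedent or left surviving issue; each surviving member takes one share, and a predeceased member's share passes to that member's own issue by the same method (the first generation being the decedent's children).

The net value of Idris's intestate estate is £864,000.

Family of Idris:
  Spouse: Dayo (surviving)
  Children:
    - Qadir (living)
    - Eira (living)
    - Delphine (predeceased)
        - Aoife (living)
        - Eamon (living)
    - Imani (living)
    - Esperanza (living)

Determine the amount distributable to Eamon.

The spouse counts as an additional share at the children's level, so there are 6 primary shares of £144,000. Dayo takes one such share (£144,000).
The children's combined portion (£720,000) is divided into 5 shares of £144,000: Qadir, Eira, Imani, and Esperanza each take £144,000; Delphine's £144,000 share passes to Delphine's issue.
Delphine's share (£144,000) is divided into 2 shares of £72,000: Aoife and Eamon each take £72,000.

Eamon receives £72,000.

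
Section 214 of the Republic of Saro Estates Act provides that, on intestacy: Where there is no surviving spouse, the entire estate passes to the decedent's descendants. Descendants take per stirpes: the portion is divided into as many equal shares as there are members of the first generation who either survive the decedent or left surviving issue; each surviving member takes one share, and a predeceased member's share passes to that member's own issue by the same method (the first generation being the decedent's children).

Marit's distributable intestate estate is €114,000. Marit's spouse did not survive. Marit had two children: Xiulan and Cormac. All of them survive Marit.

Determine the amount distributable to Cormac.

Cormac receives €57,000.

The entire €114,000 passes to the descendants.
That amount (€114,000) is divided into 2 shares of €57,000: Xiulan and Cormac each take €57,000.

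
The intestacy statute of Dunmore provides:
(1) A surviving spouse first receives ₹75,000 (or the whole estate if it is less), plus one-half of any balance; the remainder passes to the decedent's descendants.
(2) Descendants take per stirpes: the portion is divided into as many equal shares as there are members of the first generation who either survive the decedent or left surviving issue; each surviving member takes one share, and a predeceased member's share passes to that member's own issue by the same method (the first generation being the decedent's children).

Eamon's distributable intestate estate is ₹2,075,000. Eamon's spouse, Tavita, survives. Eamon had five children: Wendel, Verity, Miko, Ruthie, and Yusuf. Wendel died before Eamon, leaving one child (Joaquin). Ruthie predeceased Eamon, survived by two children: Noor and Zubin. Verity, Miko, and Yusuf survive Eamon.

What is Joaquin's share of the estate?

Joaquin receives ₹200,000.

Tavita first takes ₹75,000, leaving a balance of ₹2,000,000. Tavita then takes one-half of the balance (₹1,000,000), for a total of ₹1,075,000. The remaining ₹1,000,000 passes to the descendants.
The descendants' portion (₹1,000,000) is divided into 5 shares of ₹200,000: Verity, Miko, and Yusuf each take ₹200,000; Wendel's ₹200,000 share passes to Wendel's issue; Ruthie's ₹200,000 share passes to Ruthie's issue.
Wendel's share (₹200,000) passes entirely to Joaquin.
Ruthie's share (₹200,000) is divided into 2 shares of ₹100,000: Noor and Zubin each take ₹100,000.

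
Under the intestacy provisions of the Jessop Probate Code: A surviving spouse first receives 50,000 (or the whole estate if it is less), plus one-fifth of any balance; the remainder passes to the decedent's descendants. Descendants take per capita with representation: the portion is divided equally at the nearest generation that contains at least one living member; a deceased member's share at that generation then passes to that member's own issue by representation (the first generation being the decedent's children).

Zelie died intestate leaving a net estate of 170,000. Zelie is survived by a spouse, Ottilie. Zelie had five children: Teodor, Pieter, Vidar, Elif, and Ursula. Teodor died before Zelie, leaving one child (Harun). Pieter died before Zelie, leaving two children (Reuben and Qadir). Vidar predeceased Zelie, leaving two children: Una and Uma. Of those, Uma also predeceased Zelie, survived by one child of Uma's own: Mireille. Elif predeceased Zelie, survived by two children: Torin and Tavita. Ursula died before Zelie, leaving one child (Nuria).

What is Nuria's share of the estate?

Ottilie first takes 50,000, leaving a balance of 120,000. Ottilie then takes one-fifth of the balance (24,000), for a total of 74,000. The remaining 96,000 passes to the descendants.
No child survives, so the initial division is made at the grandchildren's generation.
The descendants' portion (96,000) is divided into 8 shares of 12,000: Harun, Reuben, Qadir, Una, Torin, Tavita, and Nuria each take 12,000; Uma's 12,000 share passes to Uma's issue.
Uma's share (12,000) passes entirely to Mireille.

Nuria receives 12,000.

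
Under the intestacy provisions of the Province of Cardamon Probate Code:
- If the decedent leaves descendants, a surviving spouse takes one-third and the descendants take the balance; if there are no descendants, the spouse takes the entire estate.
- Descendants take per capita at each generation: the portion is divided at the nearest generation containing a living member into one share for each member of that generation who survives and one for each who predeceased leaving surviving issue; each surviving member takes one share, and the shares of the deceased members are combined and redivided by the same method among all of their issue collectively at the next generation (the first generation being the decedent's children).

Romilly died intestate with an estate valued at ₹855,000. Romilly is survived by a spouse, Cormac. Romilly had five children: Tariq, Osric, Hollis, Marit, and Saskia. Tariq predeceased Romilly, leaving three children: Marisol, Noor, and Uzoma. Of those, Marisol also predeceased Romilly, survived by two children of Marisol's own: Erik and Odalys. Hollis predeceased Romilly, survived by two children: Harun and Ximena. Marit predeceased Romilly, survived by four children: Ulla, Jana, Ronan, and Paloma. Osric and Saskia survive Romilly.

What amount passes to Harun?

Harun receives ₹38,000.

Cormac takes one-third of ₹855,000 = ₹285,000. The remaining ₹570,000 passes to the descendants.
The descendants' portion (₹570,000) is divided at the children's generation into 5 shares of ₹114,000. Osric and Saskia each take ₹114,000. The 3 shares of the deceased (Tariq, Hollis, and Marit) are combined into a pool of ₹342,000.
That pool (₹342,000) is divided at the grandchildren's generation into 9 shares of ₹38,000. Noor, Uzoma, Harun, Ximena, Ulla, Jana, Ronan, and Paloma each take ₹38,000. The remaining share for the deceased Marisol (₹38,000) is carried to the next generation.
That pool (₹38,000) is divided at the great-grandchildren's generation equally among Erik and Odalys: ₹19,000 each.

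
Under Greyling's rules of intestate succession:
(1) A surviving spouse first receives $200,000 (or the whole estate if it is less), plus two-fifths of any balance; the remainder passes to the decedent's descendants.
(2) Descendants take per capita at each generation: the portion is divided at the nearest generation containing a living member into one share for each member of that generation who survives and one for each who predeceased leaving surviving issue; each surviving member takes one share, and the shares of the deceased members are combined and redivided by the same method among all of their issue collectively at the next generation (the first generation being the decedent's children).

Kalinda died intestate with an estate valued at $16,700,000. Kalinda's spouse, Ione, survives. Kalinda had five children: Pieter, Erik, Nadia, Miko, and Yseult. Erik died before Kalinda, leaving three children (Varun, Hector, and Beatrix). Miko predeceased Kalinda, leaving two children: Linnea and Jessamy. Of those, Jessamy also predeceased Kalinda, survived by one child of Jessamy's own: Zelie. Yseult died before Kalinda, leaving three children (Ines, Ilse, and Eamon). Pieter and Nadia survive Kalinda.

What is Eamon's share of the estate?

Eamon receives $742,500.

Ione first takes $200,000, leaving a balance of $16,500,000. Ione then takes two-fifths of the balance ($6,600,000), for a total of $6,800,000. The remaining $9,900,000 passes to the descendants.
The descendants' portion ($9,900,000) is divided at the children's generation into 5 shares of $1,980,000. Pieter and Nadia each take $1,980,000. The 3 shares of the deceased (Erik, Miko, and Yseult) are combined into a pool of $5,940,000.
That pool ($5,940,000) is divided at the grandchildren's generation into 8 shares of $742,500. Varun, Hector, Beatrix, Linnea, Ines, Ilse, and Eamon each take $742,500. The remaining share for the deceased Jessamy ($742,500) is carried to the next generation.
That pool ($742,500) passes entirely to Zelie, the sole taker at the great-grandchildren's generation.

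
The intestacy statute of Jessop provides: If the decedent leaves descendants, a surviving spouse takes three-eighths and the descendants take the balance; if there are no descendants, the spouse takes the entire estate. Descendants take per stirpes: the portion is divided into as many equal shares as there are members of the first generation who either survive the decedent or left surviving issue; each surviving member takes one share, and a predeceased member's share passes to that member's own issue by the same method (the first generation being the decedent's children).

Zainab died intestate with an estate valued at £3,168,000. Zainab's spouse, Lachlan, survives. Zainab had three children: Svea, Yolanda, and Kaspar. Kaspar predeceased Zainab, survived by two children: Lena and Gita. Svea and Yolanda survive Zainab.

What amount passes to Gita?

Lachlan takes three-eighths of £3,168,000 = £1,188,000. The remaining £1,980,000 passes to the descendants.
The descendants' portion (£1,980,000) is divided into 3 shares of £660,000: Svea and Yolanda each take £660,000; Kaspar's £660,000 share passes to Kaspar's issue.
Kaspar's share (£660,000) is divided into 2 shares of £330,000: Lena and Gita each take £330,000.

Gita receives £330,000.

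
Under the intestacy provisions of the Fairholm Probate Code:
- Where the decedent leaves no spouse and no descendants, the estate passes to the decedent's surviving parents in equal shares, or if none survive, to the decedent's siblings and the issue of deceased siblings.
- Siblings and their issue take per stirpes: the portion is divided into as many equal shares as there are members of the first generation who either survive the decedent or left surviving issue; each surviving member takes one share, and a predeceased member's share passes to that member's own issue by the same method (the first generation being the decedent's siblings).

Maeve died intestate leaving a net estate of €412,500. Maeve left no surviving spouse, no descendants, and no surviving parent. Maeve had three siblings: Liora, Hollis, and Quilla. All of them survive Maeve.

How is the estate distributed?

The entire €412,500 passes to the siblings and their issue.
That amount (€412,500) is divided into 3 shares of €137,500: Liora, Hollis, and Quilla each take €137,500.

Liora: €137,500; Hollis: €137,500; Quilla: €137,500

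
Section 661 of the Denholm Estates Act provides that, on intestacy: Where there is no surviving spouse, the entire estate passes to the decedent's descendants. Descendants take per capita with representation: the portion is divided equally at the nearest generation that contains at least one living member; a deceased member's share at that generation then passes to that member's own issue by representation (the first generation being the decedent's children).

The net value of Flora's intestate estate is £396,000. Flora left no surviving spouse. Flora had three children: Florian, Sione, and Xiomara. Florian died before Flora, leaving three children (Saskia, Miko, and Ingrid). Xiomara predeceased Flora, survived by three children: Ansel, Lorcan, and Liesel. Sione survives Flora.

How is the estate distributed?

Saskia: £44,000; Miko: £44,000; Ingrid: £44,000; Sione: £132,000; Ansel: £44,000; Lorcan: £44,000; Liesel: £44,000

The entire £396,000 passes to the descendants.
That amount (£396,000) is divided into 3 shares of £132,000: Sione takes £132,000; Florian's £132,000 share passes to Florian's issue; Xiomara's £132,000 share passes to Xiomara's issue.
Florian's share (£132,000) is divided into 3 shares of £44,000: Saskia, Miko, and Ingrid each take £44,000.
Xiomara's share (£132,000) is divided into 3 shares of £44,000: Ansel, Lorcan, and Liesel each take £44,000.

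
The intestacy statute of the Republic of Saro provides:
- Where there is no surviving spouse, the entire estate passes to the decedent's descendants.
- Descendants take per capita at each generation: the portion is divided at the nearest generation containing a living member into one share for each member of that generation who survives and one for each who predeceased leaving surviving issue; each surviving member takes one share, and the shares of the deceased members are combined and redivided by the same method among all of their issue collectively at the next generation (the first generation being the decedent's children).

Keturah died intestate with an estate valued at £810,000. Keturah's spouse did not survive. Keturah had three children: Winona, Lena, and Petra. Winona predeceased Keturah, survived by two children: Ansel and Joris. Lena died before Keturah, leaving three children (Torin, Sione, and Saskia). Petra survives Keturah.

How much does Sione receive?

The entire £810,000 passes to the descendants.
That amount (£810,000) is divided at the children's generation into 3 shares of £270,000. Petra takes £270,000. The 2 shares of the deceased (Winona and Lena) are combined into a pool of £540,000.
That pool (£540,000) is divided at the grandchildren's generation equally among Ansel, Joris, Torin, Sione, and Saskia: £108,000 each.

Sione receives £108,000.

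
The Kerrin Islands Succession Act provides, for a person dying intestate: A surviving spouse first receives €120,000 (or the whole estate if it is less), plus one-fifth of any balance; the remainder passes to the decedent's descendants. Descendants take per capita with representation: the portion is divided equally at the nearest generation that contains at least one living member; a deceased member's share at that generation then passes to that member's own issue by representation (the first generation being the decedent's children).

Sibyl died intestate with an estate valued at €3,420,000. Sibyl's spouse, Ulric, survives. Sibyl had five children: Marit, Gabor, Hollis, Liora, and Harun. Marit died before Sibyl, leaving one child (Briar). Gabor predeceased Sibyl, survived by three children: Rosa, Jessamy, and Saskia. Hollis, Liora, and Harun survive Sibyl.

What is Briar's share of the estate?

Ulric first takes €120,000, leaving a balance of €3,300,000. Ulric then takes one-fifth of the balance (€660,000), for a total of €780,000. The remaining €2,640,000 passes to the descendants.
The descendants' portion (€2,640,000) is divided into 5 shares of €528,000: Hollis, Liora, and Harun each take €528,000; Marit's €528,000 share passes to Marit's issue; Gabor's €528,000 share passes to Gabor's issue.
Marit's share (€528,000) passes entirely to Briar.
Gabor's share (€528,000) is divided into 3 shares of €176,000: Rosa, Jessamy, and Saskia each take €176,000.

Briar receives €528,000.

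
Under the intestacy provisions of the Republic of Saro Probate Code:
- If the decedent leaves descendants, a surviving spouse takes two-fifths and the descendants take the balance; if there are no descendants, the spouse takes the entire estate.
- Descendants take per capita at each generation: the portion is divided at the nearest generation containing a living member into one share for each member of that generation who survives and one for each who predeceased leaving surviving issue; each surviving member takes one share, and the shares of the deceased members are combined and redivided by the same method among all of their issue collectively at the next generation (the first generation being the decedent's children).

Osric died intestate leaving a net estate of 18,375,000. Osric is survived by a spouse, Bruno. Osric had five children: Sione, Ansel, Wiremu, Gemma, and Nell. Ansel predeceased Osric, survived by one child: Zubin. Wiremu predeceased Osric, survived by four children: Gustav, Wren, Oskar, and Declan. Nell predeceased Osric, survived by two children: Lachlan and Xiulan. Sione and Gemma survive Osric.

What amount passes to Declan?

Bruno takes two-fifths of 18,375,000 = 7,350,000. The remaining 11,025,000 passes to the descendants.
The descendants' portion (11,025,000) is divided at the children's generation into 5 shares of 2,205,000. Sione and Gemma each take 2,205,000. The 3 shares of the deceased (Ansel, Wiremu, and Nell) are combined into a pool of 6,615,000.
That pool (6,615,000) is divided at the grandchildren's generation equally among Zubin, Gustav, Wren, Oskar, Declan, Lachlan, and Xiulan: 945,000 each.

Declan receives 945,000.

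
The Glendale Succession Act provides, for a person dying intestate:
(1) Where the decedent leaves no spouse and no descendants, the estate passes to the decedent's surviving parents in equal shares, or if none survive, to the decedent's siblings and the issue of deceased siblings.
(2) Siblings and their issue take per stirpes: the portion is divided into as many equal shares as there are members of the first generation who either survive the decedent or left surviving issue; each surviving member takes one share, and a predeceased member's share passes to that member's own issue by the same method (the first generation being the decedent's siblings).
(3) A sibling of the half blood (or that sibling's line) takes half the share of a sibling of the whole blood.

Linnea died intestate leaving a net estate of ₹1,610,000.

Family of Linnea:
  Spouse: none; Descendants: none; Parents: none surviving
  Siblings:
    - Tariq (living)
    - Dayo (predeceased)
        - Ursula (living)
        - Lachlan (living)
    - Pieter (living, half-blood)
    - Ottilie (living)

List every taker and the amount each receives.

Tariq: ₹460,000; Ursula: ₹230,000; Lachlan: ₹230,000; Pieter: ₹230,000; Ottilie: ₹460,000

The entire ₹1,610,000 passes to the siblings and their issue.
Counting each half-blood sibling's line as half a unit, there are 7/2 units in ₹1,610,000, so one unit is ₹460,000. Whole-blood lines (Tariq, Dayo, and Ottilie) take ₹460,000 each; half-blood lines (Pieter) take ₹230,000 each.
Dayo's share (₹460,000) is divided into 2 shares of ₹230,000: Ursula and Lachlan each take ₹230,000.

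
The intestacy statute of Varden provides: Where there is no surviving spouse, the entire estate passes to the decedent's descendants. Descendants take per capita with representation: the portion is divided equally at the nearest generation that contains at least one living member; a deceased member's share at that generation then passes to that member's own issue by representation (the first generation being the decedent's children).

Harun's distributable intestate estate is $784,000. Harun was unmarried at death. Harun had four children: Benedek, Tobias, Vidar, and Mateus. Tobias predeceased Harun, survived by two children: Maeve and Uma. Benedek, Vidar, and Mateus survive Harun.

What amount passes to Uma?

Uma receives $98,000.

The entire $784,000 passes to the descendants.
That amount ($784,000) is divided into 4 shares of $196,000: Benedek, Vidar, and Mateus each take $196,000; Tobias's $196,000 share passes to Tobias's issue.
Tobias's share ($196,000) is divided into 2 shares of $98,000: Maeve and Uma each take $98,000.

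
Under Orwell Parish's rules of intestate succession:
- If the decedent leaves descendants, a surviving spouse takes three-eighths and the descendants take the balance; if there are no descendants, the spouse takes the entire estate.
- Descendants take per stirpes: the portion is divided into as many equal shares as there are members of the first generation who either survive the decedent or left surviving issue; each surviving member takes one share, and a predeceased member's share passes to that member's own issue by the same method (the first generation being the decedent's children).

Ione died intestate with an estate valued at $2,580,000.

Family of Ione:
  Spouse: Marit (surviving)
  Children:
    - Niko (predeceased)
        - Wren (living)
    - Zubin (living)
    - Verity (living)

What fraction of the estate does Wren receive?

Wren receives 5/24 of the estate.

Marit takes three-eighths of $2,580,000 = $967,500. The remaining $1,612,500 passes to the descendants.
The descendants' portion ($1,612,500) is divided into 3 shares of $537,500: Zubin and Verity each take $537,500; Niko's $537,500 share passes to Niko's issue.
Niko's share ($537,500) passes entirely to Wren.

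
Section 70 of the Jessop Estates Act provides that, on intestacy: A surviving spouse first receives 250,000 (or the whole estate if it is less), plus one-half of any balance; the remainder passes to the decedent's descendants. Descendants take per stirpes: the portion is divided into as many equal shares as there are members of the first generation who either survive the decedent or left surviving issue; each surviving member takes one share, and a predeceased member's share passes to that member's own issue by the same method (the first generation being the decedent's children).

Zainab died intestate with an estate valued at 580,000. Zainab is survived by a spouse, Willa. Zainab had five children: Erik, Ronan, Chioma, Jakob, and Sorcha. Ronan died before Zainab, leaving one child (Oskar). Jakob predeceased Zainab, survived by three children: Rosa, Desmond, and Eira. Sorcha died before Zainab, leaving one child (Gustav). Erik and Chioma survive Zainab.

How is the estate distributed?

Willa first takes 250,000, leaving a balance of 330,000. Willa then takes one-half of the balance (165,000), for a total of 415,000. The remaining 165,000 passes to the descendants.
The descendants' portion (165,000) is divided into 5 shares of 33,000: Erik and Chioma each take 33,000; Ronan's 33,000 share passes to Ronan's issue; Jakob's 33,000 share passes to Jakob's issue; Sorcha's 33,000 share passes to Sorcha's issue.
Ronan's share (33,000) passes entirely to Oskar.
Jakob's share (33,000) is divided into 3 shares of 11,000: Rosa, Desmond, and Eira each take 11,000.
Sorcha's share (33,000) passes entirely to Gustav.

Willa: 415,000; Erik: 33,000; Oskar: 33,000; Chioma: 33,000; Rosa: 11,000; Desmond: 11,000; Eira: 11,000; Gustav: 33,000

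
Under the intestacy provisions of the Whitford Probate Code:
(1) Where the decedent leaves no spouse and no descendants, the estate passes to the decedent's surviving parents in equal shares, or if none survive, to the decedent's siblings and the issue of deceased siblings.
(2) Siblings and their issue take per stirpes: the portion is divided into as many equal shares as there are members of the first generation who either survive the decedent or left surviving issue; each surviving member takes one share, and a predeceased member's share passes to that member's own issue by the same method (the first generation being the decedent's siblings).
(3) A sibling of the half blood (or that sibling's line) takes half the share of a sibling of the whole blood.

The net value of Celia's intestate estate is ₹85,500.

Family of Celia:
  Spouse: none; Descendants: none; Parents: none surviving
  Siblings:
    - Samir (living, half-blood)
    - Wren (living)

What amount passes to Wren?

Wren receives ₹57,000.

The entire ₹85,500 passes to the siblings and their issue.
Counting each half-blood sibling's line as half a unit, there are 3/2 units in ₹85,500, so one unit is ₹57,000. Whole-blood lines (Wren) take ₹57,000 each; half-blood lines (Samir) take ₹28,500 each.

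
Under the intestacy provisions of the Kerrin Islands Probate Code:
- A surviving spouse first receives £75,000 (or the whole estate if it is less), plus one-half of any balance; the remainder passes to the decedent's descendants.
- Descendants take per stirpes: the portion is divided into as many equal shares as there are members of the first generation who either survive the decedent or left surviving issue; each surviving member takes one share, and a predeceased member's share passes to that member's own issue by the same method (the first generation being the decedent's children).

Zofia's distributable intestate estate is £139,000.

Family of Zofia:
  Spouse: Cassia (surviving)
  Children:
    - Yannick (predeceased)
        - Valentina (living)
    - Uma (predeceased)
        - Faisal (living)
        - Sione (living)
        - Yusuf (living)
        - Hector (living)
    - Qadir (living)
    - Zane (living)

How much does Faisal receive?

Cassia first takes £75,000, leaving a balance of £64,000. Cassia then takes one-half of the balance (£32,000), for a total of £107,000. The remaining £32,000 passes to the descendants.
The descendants' portion (£32,000) is divided into 4 shares of £8,000: Qadir and Zane each take £8,000; Yannick's £8,000 share passes to Yannick's issue; Uma's £8,000 share passes to Uma's issue.
Yannick's share (£8,000) passes entirely to Valentina.
Uma's share (£8,000) is divided into 4 shares of £2,000: Faisal, Sione, Yusuf, and Hector each take £2,000.

Faisal receives £2,000.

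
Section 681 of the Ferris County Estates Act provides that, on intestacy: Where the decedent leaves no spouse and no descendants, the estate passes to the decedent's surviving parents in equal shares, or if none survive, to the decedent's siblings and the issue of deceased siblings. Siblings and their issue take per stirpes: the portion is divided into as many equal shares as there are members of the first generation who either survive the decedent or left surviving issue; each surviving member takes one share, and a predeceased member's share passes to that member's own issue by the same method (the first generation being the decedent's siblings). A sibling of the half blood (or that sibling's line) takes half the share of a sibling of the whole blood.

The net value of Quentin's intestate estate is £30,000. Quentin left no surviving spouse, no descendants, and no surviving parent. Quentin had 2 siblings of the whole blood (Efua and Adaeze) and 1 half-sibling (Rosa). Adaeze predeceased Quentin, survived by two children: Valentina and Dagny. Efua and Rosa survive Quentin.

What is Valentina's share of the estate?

The entire £30,000 passes to the siblings and their issue.
Counting each half-blood sibling's line as half a unit, there are 5/2 units in £30,000, so one unit is £12,000. Whole-blood lines (Efua and Adaeze) take £12,000 each; half-blood lines (Rosa) take £6,000 each.
Adaeze's share (£12,000) is divided into 2 shares of £6,000: Valentina and Dagny each take £6,000.

Valentina receives £6,000.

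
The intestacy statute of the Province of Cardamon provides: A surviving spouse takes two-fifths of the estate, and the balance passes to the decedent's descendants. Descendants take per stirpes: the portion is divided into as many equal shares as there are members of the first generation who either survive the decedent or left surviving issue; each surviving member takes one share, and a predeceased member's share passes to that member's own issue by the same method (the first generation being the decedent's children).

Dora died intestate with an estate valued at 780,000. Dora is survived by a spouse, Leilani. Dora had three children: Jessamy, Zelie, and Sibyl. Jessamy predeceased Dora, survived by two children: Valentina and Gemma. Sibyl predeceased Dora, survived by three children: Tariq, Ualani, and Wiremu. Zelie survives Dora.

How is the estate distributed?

Leilani takes two-fifths of 780,000 = 312,000. The remaining 468,000 passes to the descendants.
The descendants' portion (468,000) is divided into 3 shares of 156,000: Zelie takes 156,000; Jessamy's 156,000 share passes to Jessamy's issue; Sibyl's 156,000 share passes to Sibyl's issue.
Jessamy's share (156,000) is divided into 2 shares of 78,000: Valentina and Gemma each take 78,000.
Sibyl's share (156,000) is divided into 3 shares of 52,000: Tariq, Ualani, and Wiremu each take 52,000.

Leilani: 312,000; Valentina: 78,000; Gemma: 78,000; Zelie: 156,000; Tariq: 52,000; Ualani: 52,000; Wiremu: 52,000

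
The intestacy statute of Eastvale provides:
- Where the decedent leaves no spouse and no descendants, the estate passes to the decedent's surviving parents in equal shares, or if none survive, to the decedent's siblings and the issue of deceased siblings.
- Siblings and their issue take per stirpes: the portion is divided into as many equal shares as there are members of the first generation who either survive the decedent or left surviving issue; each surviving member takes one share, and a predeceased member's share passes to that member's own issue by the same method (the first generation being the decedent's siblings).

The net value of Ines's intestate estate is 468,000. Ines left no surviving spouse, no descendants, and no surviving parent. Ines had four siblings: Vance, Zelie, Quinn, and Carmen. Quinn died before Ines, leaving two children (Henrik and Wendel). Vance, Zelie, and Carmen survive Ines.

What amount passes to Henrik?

Henrik receives 58,500.

The entire 468,000 passes to the siblings and their issue.
That amount (468,000) is divided into 4 shares of 117,000: Vance, Zelie, and Carmen each take 117,000; Quinn's 117,000 share passes to Quinn's issue.
Quinn's share (117,000) is divided into 2 shares of 58,500: Henrik and Wendel each take 58,500.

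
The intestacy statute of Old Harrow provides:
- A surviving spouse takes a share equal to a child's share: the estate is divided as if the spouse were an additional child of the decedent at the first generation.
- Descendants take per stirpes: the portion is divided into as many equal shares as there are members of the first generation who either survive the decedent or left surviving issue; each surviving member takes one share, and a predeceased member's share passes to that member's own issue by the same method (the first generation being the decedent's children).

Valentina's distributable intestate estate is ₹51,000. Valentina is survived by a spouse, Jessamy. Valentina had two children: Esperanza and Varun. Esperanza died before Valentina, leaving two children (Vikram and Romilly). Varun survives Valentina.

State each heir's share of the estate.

The spouse counts as an additional share at the children's level, so there are 3 primary shares of ₹17,000. Jessamy takes one such share (₹17,000).
The children's combined portion (₹34,000) is divided into 2 shares of ₹17,000: Varun takes ₹17,000; Esperanza's ₹17,000 share passes to Esperanza's issue.
Esperanza's share (₹17,000) is divided into 2 shares of ₹8,500: Vikram and Romilly each take ₹8,500.

Jessamy: ₹17,000; Vikram: ₹8,500; Romilly: ₹8,500; Varun: ₹17,000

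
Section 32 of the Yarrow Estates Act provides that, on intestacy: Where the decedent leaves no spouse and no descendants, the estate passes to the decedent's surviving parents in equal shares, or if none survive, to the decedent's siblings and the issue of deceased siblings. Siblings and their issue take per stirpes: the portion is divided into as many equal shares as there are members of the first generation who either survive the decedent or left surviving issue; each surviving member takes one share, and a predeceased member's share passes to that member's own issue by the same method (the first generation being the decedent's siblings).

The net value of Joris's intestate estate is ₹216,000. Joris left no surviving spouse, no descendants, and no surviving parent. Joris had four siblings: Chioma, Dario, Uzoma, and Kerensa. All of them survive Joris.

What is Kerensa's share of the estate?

The entire ₹216,000 passes to the siblings and their issue.
That amount (₹216,000) is divided into 4 shares of ₹54,000: Chioma, Dario, Uzoma, and Kerensa each take ₹54,000.

Kerensa receives ₹54,000.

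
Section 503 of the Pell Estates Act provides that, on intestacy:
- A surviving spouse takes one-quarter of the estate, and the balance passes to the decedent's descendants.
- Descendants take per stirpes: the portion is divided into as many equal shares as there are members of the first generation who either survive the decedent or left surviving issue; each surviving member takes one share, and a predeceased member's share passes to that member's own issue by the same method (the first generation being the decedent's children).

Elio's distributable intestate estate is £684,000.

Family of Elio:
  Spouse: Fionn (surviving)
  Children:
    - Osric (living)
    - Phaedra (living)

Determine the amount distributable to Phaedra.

Phaedra receives £256,500.

Fionn takes one-quarter of £684,000 = £171,000. The remaining £513,000 passes to the descendants.
The descendants' portion (£513,000) is divided into 2 shares of £256,500: Osric and Phaedra each take £256,500.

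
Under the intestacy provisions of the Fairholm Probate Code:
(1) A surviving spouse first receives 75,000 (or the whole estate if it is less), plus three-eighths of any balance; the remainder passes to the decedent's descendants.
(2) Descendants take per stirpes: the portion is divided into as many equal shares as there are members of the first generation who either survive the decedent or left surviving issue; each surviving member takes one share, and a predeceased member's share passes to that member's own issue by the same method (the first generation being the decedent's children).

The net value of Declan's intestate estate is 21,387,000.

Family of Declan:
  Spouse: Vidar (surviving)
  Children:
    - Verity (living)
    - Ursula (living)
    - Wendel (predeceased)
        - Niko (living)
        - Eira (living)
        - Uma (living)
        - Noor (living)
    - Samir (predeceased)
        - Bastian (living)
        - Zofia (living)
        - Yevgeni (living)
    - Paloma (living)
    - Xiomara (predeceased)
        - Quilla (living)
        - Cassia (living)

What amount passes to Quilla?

Quilla receives 1,110,000.

Vidar first takes 75,000, leaving a balance of 21,312,000. Vidar then takes three-eighths of the balance (7,992,000), for a total of 8,067,000. The remaining 13,320,000 passes to the descendants.
The descendants' portion (13,320,000) is divided into 6 shares of 2,220,000: Verity, Ursula, and Paloma each take 2,220,000; Wendel's 2,220,000 share passes to Wendel's issue; Samir's 2,220,000 share passes to Samir's issue; Xiomara's 2,220,000 share passes to Xiomara's issue.
Wendel's share (2,220,000) is divided into 4 shares of 555,000: Niko, Eira, Uma, and Noor each take 555,000.
Samir's share (2,220,000) is divided into 3 shares of 740,000: Bastian, Zofia, and Yevgeni each take 740,000.
Xiomara's share (2,220,000) is divided into 2 shares of 1,110,000: Quilla and Cassia each take 1,110,000.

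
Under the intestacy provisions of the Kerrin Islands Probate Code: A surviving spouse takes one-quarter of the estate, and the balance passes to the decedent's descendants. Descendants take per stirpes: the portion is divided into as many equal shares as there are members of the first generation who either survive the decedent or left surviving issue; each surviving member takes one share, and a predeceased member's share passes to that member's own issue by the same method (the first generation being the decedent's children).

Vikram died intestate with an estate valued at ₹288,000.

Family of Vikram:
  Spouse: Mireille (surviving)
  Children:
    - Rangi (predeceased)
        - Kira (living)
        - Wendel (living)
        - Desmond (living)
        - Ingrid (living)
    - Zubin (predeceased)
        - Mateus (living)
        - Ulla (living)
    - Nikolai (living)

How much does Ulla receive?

Mireille takes one-quarter of ₹288,000 = ₹72,000. The remaining ₹216,000 passes to the descendants.
The descendants' portion (₹216,000) is divided into 3 shares of ₹72,000: Nikolai takes ₹72,000; Rangi's ₹72,000 share passes to Rangi's issue; Zubin's ₹72,000 share passes to Zubin's issue.
Rangi's share (₹72,000) is divided into 4 shares of ₹18,000: Kira, Wendel, Desmond, and Ingrid each take ₹18,000.
Zubin's share (₹72,000) is divided into 2 shares of ₹36,000: Mateus and Ulla each take ₹36,000.

Ulla receives ₹36,000.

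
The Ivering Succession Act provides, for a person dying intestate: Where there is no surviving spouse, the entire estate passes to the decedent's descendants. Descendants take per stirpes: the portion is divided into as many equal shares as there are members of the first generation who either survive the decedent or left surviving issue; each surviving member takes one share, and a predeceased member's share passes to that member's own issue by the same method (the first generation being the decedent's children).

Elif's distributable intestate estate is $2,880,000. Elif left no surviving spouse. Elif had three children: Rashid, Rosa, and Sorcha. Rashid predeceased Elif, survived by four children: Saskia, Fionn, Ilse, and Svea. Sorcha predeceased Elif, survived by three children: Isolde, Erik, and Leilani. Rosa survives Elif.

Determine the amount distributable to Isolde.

Isolde receives $320,000.

The entire $2,880,000 passes to the descendants.
That amount ($2,880,000) is divided into 3 shares of $960,000: Rosa takes $960,000; Rashid's $960,000 share passes to Rashid's issue; Sorcha's $960,000 share passes to Sorcha's issue.
Rashid's share ($960,000) is divided into 4 shares of $240,000: Saskia, Fionn, Ilse, and Svea each take $240,000.
Sorcha's share ($960,000) is divided into 3 shares of $320,000: Isolde, Erik, and Leilani each take $320,000.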